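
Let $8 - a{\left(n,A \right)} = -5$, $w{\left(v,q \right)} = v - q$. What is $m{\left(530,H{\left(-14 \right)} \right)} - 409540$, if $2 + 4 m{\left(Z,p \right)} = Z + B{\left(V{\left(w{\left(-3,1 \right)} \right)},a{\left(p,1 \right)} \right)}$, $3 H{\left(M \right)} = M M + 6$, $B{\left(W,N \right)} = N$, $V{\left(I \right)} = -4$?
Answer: $- \frac{1637619}{4} \approx -4.0941 \cdot 10^{5}$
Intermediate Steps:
$a{\left(n,A \right)} = 13$ ($a{\left(n,A \right)} = 8 - -5 = 8 + 5 = 13$)
$H{\left(M \right)} = 2 + \frac{M^{2}}{3}$ ($H{\left(M \right)} = \frac{M M + 6}{3} = \frac{M^{2} + 6}{3} = \frac{6 + M^{2}}{3} = 2 + \frac{M^{2}}{3}$)
$m{\left(Z,p \right)} = \frac{11}{4} + \frac{Z}{4}$ ($m{\left(Z,p \right)} = - \frac{1}{2} + \frac{Z + 13}{4} = - \frac{1}{2} + \frac{13 + Z}{4} = - \frac{1}{2} + \left(\frac{13}{4} + \frac{Z}{4}\right) = \frac{11}{4} + \frac{Z}{4}$)
$m{\left(530,H{\left(-14 \right)} \right)} - 409540 = \left(\frac{11}{4} + \frac{1}{4} \cdot 530\right) - 409540 = \left(\frac{11}{4} + \frac{265}{2}\right) - 409540 = \frac{541}{4} - 409540 = - \frac{1637619}{4}$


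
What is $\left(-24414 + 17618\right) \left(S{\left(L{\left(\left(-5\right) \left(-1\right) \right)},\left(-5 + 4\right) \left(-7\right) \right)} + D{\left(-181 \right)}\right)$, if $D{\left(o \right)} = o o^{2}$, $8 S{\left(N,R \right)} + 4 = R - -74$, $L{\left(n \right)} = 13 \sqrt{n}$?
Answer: $\frac{80596908849}{2} \approx 4.0298 \cdot 10^{10}$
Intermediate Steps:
$S{\left(N,R \right)} = \frac{35}{4} + \frac{R}{8}$ ($S{\left(N,R \right)} = - \frac{1}{2} + \frac{R - -74}{8} = - \frac{1}{2} + \frac{R + 74}{8} = - \frac{1}{2} + \frac{74 + R}{8} = - \frac{1}{2} + \left(\frac{37}{4} + \frac{R}{8}\right) = \frac{35}{4} + \frac{R}{8}$)
$D{\left(o \right)} = o^{3}$
$\left(-24414 + 17618\right) \left(S{\left(L{\left(\left(-5\right) \left(-1\right) \right)},\left(-5 + 4\right) \left(-7\right) \right)} + D{\left(-181 \right)}\right) = \left(-24414 + 17618\right) \left(\left(\frac{35}{4} + \frac{\left(-5 + 4\right) \left(-7\right)}{8}\right) + \left(-181\right)^{3}\right) = - 6796 \left(\left(\frac{35}{4} + \frac{\left(-1\right) \left(-7\right)}{8}\right) - 5929741\right) = - 6796 \left(\left(\frac{35}{4} + \frac{1}{8} \cdot 7\right) - 5929741\right) = - 6796 \left(\left(\frac{35}{4} + \frac{7}{8}\right) - 5929741\right) = - 6796 \left(\frac{77}{8} - 5929741\right) = \left(-6796\right) \left(- \frac{47437851}{8}\right) = \frac{80596908849}{2}$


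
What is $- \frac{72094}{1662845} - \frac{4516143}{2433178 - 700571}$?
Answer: $- \frac{7634556375893}{2881056886915} \approx -2.6499$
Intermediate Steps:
$- \frac{72094}{1662845} - \frac{4516143}{2433178 - 700571} = \left(-72094\right) \frac{1}{1662845} - \frac{4516143}{2433178 - 700571} = - \frac{72094}{1662845} - \frac{4516143}{1732607} = - \frac{7634556375893}{2881056886915}$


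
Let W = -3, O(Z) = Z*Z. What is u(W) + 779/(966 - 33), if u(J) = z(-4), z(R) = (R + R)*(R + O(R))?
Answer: -88789/933 ≈ -95.165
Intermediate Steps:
O(Z) = Z²
z(R) = 2*R*(R + R²) (z(R) = (R + R)*(R + R²) = (2*R)*(R + R²) = 2*R*(R + R²))
u(J) = -96 (u(J) = 2*(-4)²*(1 - 4) = 2*16*(-3) = -96)
u(W) + 779/(966 - 33) = -96 + 779/(966 - 33) = -96 + 779/933 = -88789/933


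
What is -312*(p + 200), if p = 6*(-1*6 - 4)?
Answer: -43680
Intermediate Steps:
p = -60 (p = 6*(-6 - 4) = 6*(-10) = -60)
-312*(p + 200) = -312*(-60 + 200) = -312*140 = -43680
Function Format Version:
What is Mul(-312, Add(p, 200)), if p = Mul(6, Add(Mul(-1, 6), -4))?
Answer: -43680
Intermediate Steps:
p = -60 (p = Mul(6, Add(-6, -4)) = Mul(6, -10) = -60)
Mul(-312, Add(p, 200)) = Mul(-312, Add(-60, 200)) = Mul(-312, 140) = -43680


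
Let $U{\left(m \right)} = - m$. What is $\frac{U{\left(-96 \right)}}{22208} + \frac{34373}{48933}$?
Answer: $\frac{24001661}{33959502} \approx 0.70677$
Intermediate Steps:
$\frac{U{\left(-96 \right)}}{22208} + \frac{34373}{48933} = \frac{\left(-1\right) \left(-96\right)}{22208} + \frac{34373}{48933} = 96 \cdot \frac{1}{22208} + 34373 \cdot \frac{1}{48933} = \frac{3}{694} + \frac{34373}{48933} = \frac{24001661}{33959502}$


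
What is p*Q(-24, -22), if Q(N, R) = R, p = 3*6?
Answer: -396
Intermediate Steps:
p = 18
p*Q(-24, -22) = 18*(-22) = -396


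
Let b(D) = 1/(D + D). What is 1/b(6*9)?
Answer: 108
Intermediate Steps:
b(D) = 1/(2*D)
1/b(6*9) = 1/(1/(2*((6*9)))) = 1/((½)/54) = 1/((½)*(1/54)) = 1/(1/108) = 108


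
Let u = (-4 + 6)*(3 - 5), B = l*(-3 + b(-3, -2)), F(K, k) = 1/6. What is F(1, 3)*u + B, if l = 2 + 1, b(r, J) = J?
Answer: -47/3 ≈ -15.667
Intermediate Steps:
l = 3
F(K, k) = 1/6
B = -15 (B = 3*(-3 - 2) = 3*(-5) = -15)
u = -4 (u = 2*(-2) = -4)
F(1, 3)*u + B = (1/6)*(-4) - 15 = -2/3 - 15 = -47/3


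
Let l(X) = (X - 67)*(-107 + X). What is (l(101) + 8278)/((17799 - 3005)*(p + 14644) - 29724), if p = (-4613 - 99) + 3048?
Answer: 4037/95998198 ≈ 4.2053e-5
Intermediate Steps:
p = -1664 (p = -4712 + 3048 = -1664)
l(X) = (-107 + X)*(-67 + X) (l(X) = (-67 + X)*(-107 + X) = (-107 + X)*(-67 + X))
(l(101) + 8278)/((17799 - 3005)*(p + 14644) - 29724) = ((7169 + 101² - 174*101) + 8278)/((17799 - 3005)*(-1664 + 14644) - 29724) = ((7169 + 10201 - 17574) + 8278)/(14794*12980 - 29724) = (-204 + 8278)/(192026120 - 29724) = 8074/191996396 = 8074*(1/191996396) = 4037/95998198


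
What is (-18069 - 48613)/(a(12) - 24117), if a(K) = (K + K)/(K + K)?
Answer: 33341/12058 ≈ 2.7651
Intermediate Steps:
a(K) = 1 (a(K) = (2*K)/((2*K)) = (2*K)*(1/(2*K)) = 1)
(-18069 - 48613)/(a(12) - 24117) = (-18069 - 48613)/(1 - 24117) = -66682/(-24116) = -66682*(-1/24116) = 33341/12058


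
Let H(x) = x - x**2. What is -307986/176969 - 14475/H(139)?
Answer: -1115387059/1131539786 ≈ -0.98573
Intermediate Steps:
-307986/176969 - 14475/H(139) = -307986/176969 - 14475*1/(139*(1 - 1*139)) = -307986*1/176969 - 14475*1/(139*(1 - 139)) = -307986/176969 - 14475/(139*(-138)) = -307986/176969 - 14475/(-19182) = -307986/176969 - 14475*(-1/19182) = -307986/176969 + 4825/6394 = -1115387059/1131539786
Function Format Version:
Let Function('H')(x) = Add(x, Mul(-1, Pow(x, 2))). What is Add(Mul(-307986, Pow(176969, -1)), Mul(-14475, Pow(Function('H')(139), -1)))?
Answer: Rational(-1115387059, 1131539786) ≈ -0.98573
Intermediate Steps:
Add(Mul(-307986, Pow(176969, -1)), Mul(-14475, Pow(Function('H')(139), -1))) = Add(Mul(-307986, Pow(176969, -1)), Mul(-14475, Pow(Mul(139, Add(1, Mul(-1, 139))), -1))) = Add(Mul(-307986, Rational(1, 176969)), Mul(-14475, Pow(Mul(139, Add(1, -139)), -1))) = Add(Rational(-307986, 176969), Mul(-14475, Pow(Mul(139, -138), -1))) = Add(Rational(-307986, 176969), Mul(-14475, Pow(-19182, -1))) = Add(Rational(-307986, 176969), Mul(-14475, Rational(-1, 19182))) = Add(Rational(-307986, 176969), Rational(4825, 6394)) = Rational(-1115387059, 1131539786)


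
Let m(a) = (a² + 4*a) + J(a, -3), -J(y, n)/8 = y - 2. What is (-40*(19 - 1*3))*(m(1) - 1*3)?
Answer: -6400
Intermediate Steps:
J(y, n) = 16 - 8*y (J(y, n) = -8*(y - 2) = -8*(-2 + y) = 16 - 8*y)
m(a) = 16 + a² - 4*a (m(a) = (a² + 4*a) + (16 - 8*a) = 16 + a² - 4*a)
(-40*(19 - 1*3))*(m(1) - 1*3) = (-40*(19 - 1*3))*((16 + 1² - 4*1) - 1*3) = (-40*(19 - 3))*((16 + 1 - 4) - 3) = (-40*16)*(13 - 3) = -640*10 = -6400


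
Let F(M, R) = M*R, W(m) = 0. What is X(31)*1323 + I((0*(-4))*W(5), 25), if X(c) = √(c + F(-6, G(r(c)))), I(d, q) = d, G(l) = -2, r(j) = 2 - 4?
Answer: 1323*√43 ≈ 8675.5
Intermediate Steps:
r(j) = -2
X(c) = √(12 + c) (X(c) = √(c - 6*(-2)) = √(c + 12) = √(12 + c))
X(31)*1323 + I((0*(-4))*W(5), 25) = √(12 + 31)*1323 + (0*(-4))*0 = √43*1323 + 0*0 = 1323*√43 + 0 = 1323*√43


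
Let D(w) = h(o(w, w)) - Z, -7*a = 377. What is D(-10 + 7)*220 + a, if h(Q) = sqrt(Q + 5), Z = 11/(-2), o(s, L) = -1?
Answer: 11173/7 ≈ 1596.1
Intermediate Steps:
a = -377/7 (a = -1/7*377 = -377/7 ≈ -53.857)
Z = -11/2 (Z = 11*(-1/2) = -11/2 ≈ -5.5000)
h(Q) = sqrt(5 + Q)
D(w) = 15/2 (D(w) = sqrt(5 - 1) - 1*(-11/2) = sqrt(4) + 11/2 = 2 + 11/2 = 15/2)
D(-10 + 7)*220 + a = (15/2)*220 - 377/7 = 1650 - 377/7 = 11173/7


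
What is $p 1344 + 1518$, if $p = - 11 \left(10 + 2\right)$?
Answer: $-175890$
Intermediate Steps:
$p = -132$ ($p = \left(-11\right) 12 = -132$)
$p 1344 + 1518 = \left(-132\right) 1344 + 1518 = -177408 + 1518 = -175890$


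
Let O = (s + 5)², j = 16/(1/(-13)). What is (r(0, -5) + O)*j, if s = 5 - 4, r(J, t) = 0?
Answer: -7488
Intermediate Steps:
j = -208 (j = 16/(-1/13) = 16*(-13) = -208)
s = 1
O = 36 (O = (1 + 5)² = 6² = 36)
(r(0, -5) + O)*j = (0 + 36)*(-208) = 36*(-208) = -7488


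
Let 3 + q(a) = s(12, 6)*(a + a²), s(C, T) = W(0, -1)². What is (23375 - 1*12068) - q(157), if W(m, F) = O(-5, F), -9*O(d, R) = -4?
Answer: 519214/81 ≈ 6410.0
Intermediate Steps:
O(d, R) = 4/9 (O(d, R) = -⅑*(-4) = 4/9)
W(m, F) = 4/9
s(C, T) = 16/81 (s(C, T) = (4/9)² = 16/81)
q(a) = -3 + 16*a/81 + 16*a²/81 (q(a) = -3 + 16*(a + a²)/81 = -3 + (16*a/81 + 16*a²/81) = -3 + 16*a/81 + 16*a²/81)
(23375 - 1*12068) - q(157) = (23375 - 1*12068) - (-3 + (16/81)*157 + (16/81)*157²) = (23375 - 12068) - (-3 + 2512/81 + (16/81)*24649) = 11307 - (-3 + 2512/81 + 394384/81) = 11307 - 1*396653/81 = 11307 - 396653/81 = 519214/81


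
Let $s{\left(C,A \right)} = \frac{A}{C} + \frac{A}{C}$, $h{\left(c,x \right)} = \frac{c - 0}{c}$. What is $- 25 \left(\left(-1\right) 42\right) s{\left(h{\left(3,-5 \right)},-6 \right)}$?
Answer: $-12600$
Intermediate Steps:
$h{\left(c,x \right)} = 1$ ($h{\left(c,x \right)} = \frac{c + 0}{c} = \frac{c}{c} = 1$)
$s{\left(C,A \right)} = \frac{2 A}{C}$
$- 25 \left(\left(-1\right) 42\right) s{\left(h{\left(3,-5 \right)},-6 \right)} = - 25 \left(\left(-1\right) 42\right) 2 \left(-6\right) 1^{-1} = \left(-25\right) \left(-42\right) 2 \left(-6\right) 1 = 1050 \left(-12\right) = -12600$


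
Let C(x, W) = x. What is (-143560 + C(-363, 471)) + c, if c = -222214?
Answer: -366137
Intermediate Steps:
(-143560 + C(-363, 471)) + c = (-143560 - 363) - 222214 = -143923 - 222214 = -366137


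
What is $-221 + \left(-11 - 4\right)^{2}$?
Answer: $4$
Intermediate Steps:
$-221 + \left(-11 - 4\right)^{2} = -221 + \left(-15\right)^{2} = -221 + 225 = 4$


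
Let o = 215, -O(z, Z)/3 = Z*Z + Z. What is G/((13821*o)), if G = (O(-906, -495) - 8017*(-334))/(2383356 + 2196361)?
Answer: 1944088/13608697761255 ≈ 1.4286e-7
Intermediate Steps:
O(z, Z) = -3*Z - 3*Z² (O(z, Z) = -3*(Z*Z + Z) = -3*(Z² + Z) = -3*(Z + Z²) = -3*Z - 3*Z²)
G = 1944088/4579717 (G = (-3*(-495)*(1 - 495) - 8017*(-334))/(2383356 + 2196361) = (-3*(-495)*(-494) + 2677678)/4579717 = (-733590 + 2677678)*(1/4579717) = 1944088*(1/4579717) = 1944088/4579717 ≈ 0.42450)
G/((13821*o)) = 1944088/(4579717*((13821*215))) = (1944088/4579717)/2971515 = (1944088/4579717)*(1/2971515) = 1944088/13608697761255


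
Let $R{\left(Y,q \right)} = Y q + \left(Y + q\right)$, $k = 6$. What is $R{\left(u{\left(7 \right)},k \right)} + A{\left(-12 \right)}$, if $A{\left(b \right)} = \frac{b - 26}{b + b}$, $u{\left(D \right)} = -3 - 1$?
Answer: $- \frac{245}{12} \approx -20.417$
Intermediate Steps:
$u{\left(D \right)} = -4$ ($u{\left(D \right)} = -3 - 1 = -4$)
$A{\left(b \right)} = \frac{-26 + b}{2 b}$
$R{\left(Y,q \right)} = Y + q + Y q$
$R{\left(u{\left(7 \right)},k \right)} + A{\left(-12 \right)} = \left(-4 + 6 - 24\right) + \frac{-26 - 12}{2 \left(-12\right)} = \left(-4 + 6 - 24\right) + \frac{1}{2} \left(- \frac{1}{12}\right) \left(-38\right) = -22 + \frac{19}{12} = - \frac{245}{12}$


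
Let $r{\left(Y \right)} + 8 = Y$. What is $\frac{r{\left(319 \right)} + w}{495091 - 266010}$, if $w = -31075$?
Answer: $- \frac{30764}{229081} \approx -0.13429$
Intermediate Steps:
$r{\left(Y \right)} = -8 + Y$
$\frac{r{\left(319 \right)} + w}{495091 - 266010} = \frac{\left(-8 + 319\right) - 31075}{495091 - 266010} = \frac{311 - 31075}{495091 - 266010} = - \frac{30764}{495091 - 266010} = - \frac{30764}{229081}$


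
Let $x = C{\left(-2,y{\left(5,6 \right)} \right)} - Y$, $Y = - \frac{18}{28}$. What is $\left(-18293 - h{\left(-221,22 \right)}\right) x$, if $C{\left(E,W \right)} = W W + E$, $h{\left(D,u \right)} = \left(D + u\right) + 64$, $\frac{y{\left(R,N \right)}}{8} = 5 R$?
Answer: $-726295357$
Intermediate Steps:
$y{\left(R,N \right)} = 40 R$ ($y{\left(R,N \right)} = 8 \cdot 5 R = 40 R$)
$h{\left(D,u \right)} = 64 + D + u$
$C{\left(E,W \right)} = E + W^{2}$ ($C{\left(E,W \right)} = W^{2} + E = E + W^{2}$)
$Y = - \frac{9}{14}$ ($Y = \left(-18\right) \frac{1}{28} = - \frac{9}{14} \approx -0.64286$)
$x = \frac{559981}{14}$ ($x = \left(-2 + \left(40 \cdot 5\right)^{2}\right) - - \frac{9}{14} = \left(-2 + 200^{2}\right) + \frac{9}{14} = \left(-2 + 40000\right) + \frac{9}{14} = 39998 + \frac{9}{14} = \frac{559981}{14} \approx 39999.0$)
$\left(-18293 - h{\left(-221,22 \right)}\right) x = \left(-18293 - \left(64 - 221 + 22\right)\right) \frac{559981}{14} = \left(-18293 - -135\right) \frac{559981}{14} = \left(-18293 + 135\right) \frac{559981}{14} = \left(-18158\right) \frac{559981}{14} = -726295357$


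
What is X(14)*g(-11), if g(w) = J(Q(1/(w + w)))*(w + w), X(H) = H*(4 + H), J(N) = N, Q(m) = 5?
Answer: -27720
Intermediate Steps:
g(w) = 10*w (g(w) = 5*(w + w) = 5*(2*w) = 10*w)
X(14)*g(-11) = (14*(4 + 14))*(10*(-11)) = (14*18)*(-110) = 252*(-110) = -27720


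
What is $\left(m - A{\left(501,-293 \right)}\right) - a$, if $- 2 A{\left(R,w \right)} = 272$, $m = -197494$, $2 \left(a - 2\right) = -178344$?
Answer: $-108188$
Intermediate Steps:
$a = -89170$ ($a = 2 + \frac{1}{2} \left(-178344\right) = 2 - 89172 = -89170$)
$A{\left(R,w \right)} = -136$ ($A{\left(R,w \right)} = \left(- \frac{1}{2}\right) 272 = -136$)
$\left(m - A{\left(501,-293 \right)}\right) - a = \left(-197494 - -136\right) - -89170 = \left(-197494 + 136\right) + 89170 = -197358 + 89170 = -108188$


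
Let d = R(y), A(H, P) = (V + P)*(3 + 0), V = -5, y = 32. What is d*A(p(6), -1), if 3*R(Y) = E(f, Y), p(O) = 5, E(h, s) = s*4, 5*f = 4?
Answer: -768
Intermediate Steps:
f = ⅘ (f = (⅕)*4 = ⅘ ≈ 0.80000)
E(h, s) = 4*s
A(H, P) = -15 + 3*P (A(H, P) = (-5 + P)*(3 + 0) = (-5 + P)*3 = -15 + 3*P)
R(Y) = 4*Y/3 (R(Y) = (4*Y)/3 = 4*Y/3)
d = 128/3 (d = (4/3)*32 = 128/3 ≈ 42.667)
d*A(p(6), -1) = 128*(-15 + 3*(-1))/3 = 128*(-15 - 3)/3 = (128/3)*(-18) = -768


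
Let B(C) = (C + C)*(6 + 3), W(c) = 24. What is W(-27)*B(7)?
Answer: 3024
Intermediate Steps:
B(C) = 18*C (B(C) = (2*C)*9 = 18*C)
W(-27)*B(7) = 24*(18*7) = 24*126 = 3024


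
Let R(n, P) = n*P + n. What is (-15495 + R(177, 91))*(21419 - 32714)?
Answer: -8911755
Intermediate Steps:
R(n, P) = n + P*n (R(n, P) = P*n + n = n + P*n)
(-15495 + R(177, 91))*(21419 - 32714) = (-15495 + 177*(1 + 91))*(21419 - 32714) = (-15495 + 177*92)*(-11295) = (-15495 + 16284)*(-11295) = 789*(-11295) = -8911755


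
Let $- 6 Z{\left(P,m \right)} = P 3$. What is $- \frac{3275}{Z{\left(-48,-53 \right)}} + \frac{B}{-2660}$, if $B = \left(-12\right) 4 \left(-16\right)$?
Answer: $- \frac{2182483}{15960} \approx -136.75$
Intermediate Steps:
$Z{\left(P,m \right)} = - \frac{P}{2}$ ($Z{\left(P,m \right)} = - \frac{P 3}{6} = - \frac{3 P}{6} = - \frac{P}{2}$)
$B = 768$ ($B = \left(-48\right) \left(-16\right) = 768$)
$- \frac{3275}{Z{\left(-48,-53 \right)}} + \frac{B}{-2660} = - \frac{3275}{\left(- \frac{1}{2}\right) \left(-48\right)} + \frac{768}{-2660} = - \frac{3275}{24} + 768 \left(- \frac{1}{2660}\right) = \left(-3275\right) \frac{1}{24} - \frac{192}{665} = - \frac{3275}{24} - \frac{192}{665} = - \frac{2182483}{15960}$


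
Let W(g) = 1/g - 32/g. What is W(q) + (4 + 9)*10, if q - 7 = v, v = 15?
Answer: 2829/22 ≈ 128.59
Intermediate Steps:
q = 22 (q = 7 + 15 = 22)
W(g) = -31/g (W(g) = 1/g - 32/g = -31/g)
W(q) + (4 + 9)*10 = -31/22 + (4 + 9)*10 = -31*1/22 + 13*10 = -31/22 + 130 = 2829/22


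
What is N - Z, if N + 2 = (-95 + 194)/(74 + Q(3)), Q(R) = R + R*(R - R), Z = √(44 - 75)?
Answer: -5/7 - I*√31 ≈ -0.71429 - 5.5678*I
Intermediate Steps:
Z = I*√31 (Z = √(-31) = I*√31 ≈ 5.5678*I)
Q(R) = R (Q(R) = R + R*0 = R + 0 = R)
N = -5/7 (N = -2 + (-95 + 194)/(74 + 3) = -2 + 99/77 = -2 + 99*(1/77) = -2 + 9/7 = -5/7 ≈ -0.71429)
N - Z = -5/7 - I*√31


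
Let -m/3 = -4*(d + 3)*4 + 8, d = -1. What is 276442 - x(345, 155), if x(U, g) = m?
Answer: 276370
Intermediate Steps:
m = 72 (m = -3*(-4*(-1 + 3)*4 + 8) = -3*(-8*4 + 8) = -3*(-4*8 + 8) = -3*(-32 + 8) = -3*(-24) = 72)
x(U, g) = 72
276442 - x(345, 155) = 276442 - 1*72 = 276442 - 72 = 276370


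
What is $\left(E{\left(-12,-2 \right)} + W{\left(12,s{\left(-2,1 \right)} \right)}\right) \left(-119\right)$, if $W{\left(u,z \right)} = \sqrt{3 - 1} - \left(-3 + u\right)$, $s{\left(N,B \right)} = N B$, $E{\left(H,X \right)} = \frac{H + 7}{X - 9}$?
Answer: $\frac{11186}{11} - 119 \sqrt{2} \approx 848.62$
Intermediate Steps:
$E{\left(H,X \right)} = \frac{7 + H}{-9 + X}$
$s{\left(N,B \right)} = B N$
$W{\left(u,z \right)} = 3 + \sqrt{2} - u$ ($W{\left(u,z \right)} = \sqrt{2} - \left(-3 + u\right) = 3 + \sqrt{2} - u$)
$\left(E{\left(-12,-2 \right)} + W{\left(12,s{\left(-2,1 \right)} \right)}\right) \left(-119\right) = \left(\frac{7 - 12}{-9 - 2} + \left(3 + \sqrt{2} - 12\right)\right) \left(-119\right) = \left(\frac{1}{-11} \left(-5\right) + \left(3 + \sqrt{2} - 12\right)\right) \left(-119\right) = \left(\left(- \frac{1}{11}\right) \left(-5\right) - \left(9 - \sqrt{2}\right)\right) \left(-119\right) = \left(\frac{5}{11} - \left(9 - \sqrt{2}\right)\right) \left(-119\right) = \left(- \frac{94}{11} + \sqrt{2}\right) \left(-119\right) = \frac{11186}{11} - 119 \sqrt{2}$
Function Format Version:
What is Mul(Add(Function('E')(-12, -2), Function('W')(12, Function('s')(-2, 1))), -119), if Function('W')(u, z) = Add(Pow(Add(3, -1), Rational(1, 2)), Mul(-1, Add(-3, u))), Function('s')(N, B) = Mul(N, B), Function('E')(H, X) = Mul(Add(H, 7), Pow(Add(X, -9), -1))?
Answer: Add(Rational(11186, 11), Mul(-119, Pow(2, Rational(1, 2)))) ≈ 848.62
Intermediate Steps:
Function('E')(H, X) = Mul(Pow(Add(-9, X), -1), Add(7, H)) (Function('E')(H, X) = Mul(Add(7, H), Pow(Add(-9, X), -1)) = Mul(Pow(Add(-9, X), -1), Add(7, H)))
Function('s')(N, B) = Mul(B, N)
Function('W')(u, z) = Add(3, Pow(2, Rational(1, 2)), Mul(-1, u)) (Function('W')(u, z) = Add(Pow(2, Rational(1, 2)), Add(3, Mul(-1, u))) = Add(3, Pow(2, Rational(1, 2)), Mul(-1, u)))
Mul(Add(Function('E')(-12, -2), Function('W')(12, Function('s')(-2, 1))), -119) = Mul(Add(Mul(Pow(Add(-9, -2), -1), Add(7, -12)), Add(3, Pow(2, Rational(1, 2)), Mul(-1, 12))), -119) = Mul(Add(Mul(Pow(-11, -1), -5), Add(3, Pow(2, Rational(1, 2)), -12)), -119) = Mul(Add(Mul(Rational(-1, 11), -5), Add(-9, Pow(2, Rational(1, 2)))), -119) = Mul(Add(Rational(5, 11), Add(-9, Pow(2, Rational(1, 2)))), -119) = Mul(Add(Rational(-94, 11), Pow(2, Rational(1, 2))), -119) = Add(Rational(11186, 11), Mul(-119, Pow(2, Rational(1, 2))))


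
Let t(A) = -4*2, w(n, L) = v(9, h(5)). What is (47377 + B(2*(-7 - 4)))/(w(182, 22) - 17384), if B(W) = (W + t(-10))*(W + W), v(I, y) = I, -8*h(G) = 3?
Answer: -48697/17375 ≈ -2.8027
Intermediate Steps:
h(G) = -3/8 (h(G) = -⅛*3 = -3/8)
w(n, L) = 9
t(A) = -8
B(W) = 2*W*(-8 + W) (B(W) = (W - 8)*(W + W) = (-8 + W)*(2*W) = 2*W*(-8 + W))
(47377 + B(2*(-7 - 4)))/(w(182, 22) - 17384) = (47377 + 2*(2*(-7 - 4))*(-8 + 2*(-7 - 4)))/(9 - 17384) = (47377 + 2*(2*(-11))*(-8 + 2*(-11)))/(-17375) = (47377 + 2*(-22)*(-8 - 22))*(-1/17375) = (47377 + 2*(-22)*(-30))*(-1/17375) = (47377 + 1320)*(-1/17375) = 48697*(-1/17375) = -48697/17375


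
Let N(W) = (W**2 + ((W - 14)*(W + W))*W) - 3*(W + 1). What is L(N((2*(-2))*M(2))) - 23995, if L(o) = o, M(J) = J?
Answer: -26726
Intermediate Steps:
N(W) = -3 + W**2 - 3*W + 2*W**2*(-14 + W) (N(W) = (W**2 + ((-14 + W)*(2*W))*W) - 3*(1 + W) = (W**2 + (2*W*(-14 + W))*W) + (-3 - 3*W) = (W**2 + 2*W**2*(-14 + W)) + (-3 - 3*W) = -3 + W**2 - 3*W + 2*W**2*(-14 + W))
L(N((2*(-2))*M(2))) - 23995 = (-3 - 27*((2*(-2))*2)**2 - 3*2*(-2)*2 + 2*((2*(-2))*2)**3) - 23995 = (-3 - 27*(-4*2)**2 - (-12)*2 + 2*(-4*2)**3) - 23995 = (-3 - 27*(-8)**2 - 3*(-8) + 2*(-8)**3) - 23995 = (-3 - 27*64 + 24 + 2*(-512)) - 23995 = (-3 - 1728 + 24 - 1024) - 23995 = -2731 - 23995 = -26726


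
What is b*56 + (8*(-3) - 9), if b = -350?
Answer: -19633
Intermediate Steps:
b*56 + (8*(-3) - 9) = -350*56 + (8*(-3) - 9) = -19600 + (-24 - 9) = -19600 - 33 = -19633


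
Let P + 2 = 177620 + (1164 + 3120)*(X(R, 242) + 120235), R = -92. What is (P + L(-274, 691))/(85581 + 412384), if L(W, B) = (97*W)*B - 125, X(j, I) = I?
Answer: 497935563/497965 ≈ 999.94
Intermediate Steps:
L(W, B) = -125 + 97*B*W (L(W, B) = 97*B*W - 125 = -125 + 97*B*W)
P = 516301086 (P = -2 + (177620 + (1164 + 3120)*(242 + 120235)) = -2 + (177620 + 4284*120477) = -2 + (177620 + 516123468) = -2 + 516301088 = 516301086)
(P + L(-274, 691))/(85581 + 412384) = (516301086 + (-125 + 97*691*(-274)))/(85581 + 412384) = (516301086 + (-125 - 18365398))/497965 = (516301086 - 18365523)*(1/497965) = 497935563*(1/497965) = 497935563/497965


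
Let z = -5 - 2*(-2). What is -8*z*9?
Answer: 72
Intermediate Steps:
z = -1 (z = -5 + 4 = -1)
-8*z*9 = -8*(-1)*9 = 8*9 = 72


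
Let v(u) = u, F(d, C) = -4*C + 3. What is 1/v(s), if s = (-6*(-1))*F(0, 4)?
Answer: -1/78 ≈ -0.012821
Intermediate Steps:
F(d, C) = 3 - 4*C
s = -78 (s = (-6*(-1))*(3 - 4*4) = 6*(3 - 16) = 6*(-13) = -78)
1/v(s) = 1/(-78) = -1/78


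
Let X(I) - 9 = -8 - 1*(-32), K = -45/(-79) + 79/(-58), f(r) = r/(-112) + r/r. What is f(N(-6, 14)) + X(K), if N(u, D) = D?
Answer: 271/8 ≈ 33.875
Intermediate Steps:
f(r) = 1 - r/112 (f(r) = r*(-1/112) + 1 = -r/112 + 1 = 1 - r/112)
K = -3631/4582 (K = -45*(-1/79) + 79*(-1/58) = 45/79 - 79/58 = -3631/4582 ≈ -0.79245)
X(I) = 33 (X(I) = 9 + (-8 - 1*(-32)) = 9 + (-8 + 32) = 9 + 24 = 33)
f(N(-6, 14)) + X(K) = (1 - 1/112*14) + 33 = (1 - ⅛) + 33 = 7/8 + 33 = 271/8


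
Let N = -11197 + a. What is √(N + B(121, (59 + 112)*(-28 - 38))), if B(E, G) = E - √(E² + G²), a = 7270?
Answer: √(-3806 - 11*√1052797) ≈ 122.85*I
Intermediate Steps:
N = -3927 (N = -11197 + 7270 = -3927)
√(N + B(121, (59 + 112)*(-28 - 38))) = √(-3927 + (121 - √(121² + ((59 + 112)*(-28 - 38))²))) = √(-3927 + (121 - √(14641 + (171*(-66))²))) = √(-3927 + (121 - √(14641 + (-11286)²))) = √(-3927 + (121 - √(14641 + 127373796))) = √(-3927 + (121 - √127388437)) = √(-3927 + (121 - 11*√1052797)) = √(-3806 - 11*√1052797)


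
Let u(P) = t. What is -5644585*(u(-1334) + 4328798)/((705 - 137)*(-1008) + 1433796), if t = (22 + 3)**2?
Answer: -1163704577355/41012 ≈ -2.8375e+7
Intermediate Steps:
t = 625 (t = 25**2 = 625)
u(P) = 625
-5644585*(u(-1334) + 4328798)/((705 - 137)*(-1008) + 1433796) = -5644585*(625 + 4328798)/((705 - 137)*(-1008) + 1433796) = -5644585*4329423/(568*(-1008) + 1433796) = -5644585*4329423/(-572544 + 1433796) = -5644585/(861252*(1/4329423)) = -5644585/41012/206163 = -5644585*206163/41012 = -1163704577355/41012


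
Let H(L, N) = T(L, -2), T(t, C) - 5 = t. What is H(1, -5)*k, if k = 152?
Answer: 912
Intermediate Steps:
T(t, C) = 5 + t
H(L, N) = 5 + L
H(1, -5)*k = (5 + 1)*152 = 6*152 = 912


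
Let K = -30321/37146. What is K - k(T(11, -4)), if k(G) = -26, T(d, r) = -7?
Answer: 311825/12382 ≈ 25.184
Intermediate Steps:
K = -10107/12382 (K = -30321*1/37146 = -10107/12382 ≈ -0.81627)
K - k(T(11, -4)) = -10107/12382 - 1*(-26) = -10107/12382 + 26 = 311825/12382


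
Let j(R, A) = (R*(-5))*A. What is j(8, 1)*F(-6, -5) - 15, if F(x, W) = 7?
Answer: -295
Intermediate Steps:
j(R, A) = -5*A*R (j(R, A) = (-5*R)*A = -5*A*R)
j(8, 1)*F(-6, -5) - 15 = -5*1*8*7 - 15 = -40*7 - 15 = -280 - 15 = -295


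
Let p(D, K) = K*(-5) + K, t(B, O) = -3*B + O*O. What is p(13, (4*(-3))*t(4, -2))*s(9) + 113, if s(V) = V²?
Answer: -30991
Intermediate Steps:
t(B, O) = O² - 3*B (t(B, O) = -3*B + O² = O² - 3*B)
p(D, K) = -4*K (p(D, K) = -5*K + K = -4*K)
p(13, (4*(-3))*t(4, -2))*s(9) + 113 = -4*4*(-3)*((-2)² - 3*4)*9² + 113 = -(-48)*(4 - 12)*81 + 113 = -(-48)*(-8)*81 + 113 = -4*96*81 + 113 = -384*81 + 113 = -31104 + 113 = -30991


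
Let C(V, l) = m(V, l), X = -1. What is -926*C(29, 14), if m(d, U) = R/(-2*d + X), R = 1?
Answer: 926/59 ≈ 15.695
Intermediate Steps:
m(d, U) = 1/(-1 - 2*d) (m(d, U) = 1/(-2*d - 1) = 1/(-1 - 2*d))
C(V, l) = -1/(1 + 2*V)
-926*C(29, 14) = -(-926)/(1 + 2*29) = -(-926)/(1 + 58) = -(-926)/59 = -926*(-1/59) = 926/59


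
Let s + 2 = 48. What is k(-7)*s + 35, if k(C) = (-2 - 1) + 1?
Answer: -57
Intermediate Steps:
k(C) = -2 (k(C) = -3 + 1 = -2)
s = 46 (s = -2 + 48 = 46)
k(-7)*s + 35 = -2*46 + 35 = -92 + 35 = -57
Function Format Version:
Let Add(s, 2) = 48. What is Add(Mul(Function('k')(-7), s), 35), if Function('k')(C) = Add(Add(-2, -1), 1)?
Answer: -57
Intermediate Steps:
Function('k')(C) = -2 (Function('k')(C) = Add(-3, 1) = -2)
s = 46 (s = Add(-2, 48) = 46)
Add(Mul(Function('k')(-7), s), 35) = Add(Mul(-2, 46), 35) = Add(-92, 35) = -57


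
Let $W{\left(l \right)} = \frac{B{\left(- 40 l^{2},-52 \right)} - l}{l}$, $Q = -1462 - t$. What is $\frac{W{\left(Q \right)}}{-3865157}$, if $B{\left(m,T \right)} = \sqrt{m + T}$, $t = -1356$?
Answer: $\frac{1}{3865157} + \frac{i \sqrt{112373}}{204853321} \approx 2.5872 \cdot 10^{-7} + 1.6364 \cdot 10^{-6} i$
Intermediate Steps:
$B{\left(m,T \right)} = \sqrt{T + m}$
$Q = -106$ ($Q = -1462 - -1356 = -1462 + 1356 = -106$)
$W{\left(l \right)} = \frac{\sqrt{-52 - 40 l^{2}} - l}{l}$
$\frac{W{\left(Q \right)}}{-3865157} = \frac{\frac{1}{-106} \left(\left(-1\right) \left(-106\right) + 2 \sqrt{-13 - 10 \left(-106\right)^{2}}\right)}{-3865157} = - \frac{106 + 2 \sqrt{-13 - 112360}}{106} \left(- \frac{1}{3865157}\right) = - \frac{106 + 2 \sqrt{-112373}}{106} \left(- \frac{1}{3865157}\right) = - \frac{106 + 2 i \sqrt{112373}}{106} \left(- \frac{1}{3865157}\right) = \left(-1 - \frac{i \sqrt{112373}}{53}\right) \left(- \frac{1}{3865157}\right) = \frac{1}{3865157} + \frac{i \sqrt{112373}}{204853321}$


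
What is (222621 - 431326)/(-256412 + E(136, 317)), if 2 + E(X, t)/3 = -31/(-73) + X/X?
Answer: 15235465/18718202 ≈ 0.81394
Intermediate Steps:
E(X, t) = -126/73 (E(X, t) = -6 + 3*(-31/(-73) + X/X) = -6 + 3*(-31*(-1/73) + 1) = -6 + 3*(31/73 + 1) = -6 + 3*(104/73) = -6 + 312/73 = -126/73)
(222621 - 431326)/(-256412 + E(136, 317)) = (222621 - 431326)/(-256412 - 126/73) = -208705/(-18718202/73) = -208705*(-73/18718202) = 15235465/18718202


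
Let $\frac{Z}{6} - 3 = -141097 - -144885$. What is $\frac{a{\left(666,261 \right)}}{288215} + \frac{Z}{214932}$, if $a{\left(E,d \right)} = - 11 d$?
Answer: $\frac{989778103}{10324437730} \approx 0.095868$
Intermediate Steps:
$Z = 22746$ ($Z = 18 + 6 \left(-141097 - -144885\right) = 18 + 6 \left(-141097 + 144885\right) = 18 + 6 \cdot 3788 = 18 + 22728 = 22746$)
$\frac{a{\left(666,261 \right)}}{288215} + \frac{Z}{214932} = \frac{\left(-11\right) 261}{288215} + \frac{22746}{214932} = \left(-2871\right) \frac{1}{288215} + 22746 \cdot \frac{1}{214932} = - \frac{2871}{288215} + \frac{3791}{35822} = \frac{989778103}{10324437730}$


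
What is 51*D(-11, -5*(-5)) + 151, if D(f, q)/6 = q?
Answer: 7801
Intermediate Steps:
D(f, q) = 6*q
51*D(-11, -5*(-5)) + 151 = 51*(6*(-5*(-5))) + 151 = 51*(6*25) + 151 = 51*150 + 151 = 7650 + 151 = 7801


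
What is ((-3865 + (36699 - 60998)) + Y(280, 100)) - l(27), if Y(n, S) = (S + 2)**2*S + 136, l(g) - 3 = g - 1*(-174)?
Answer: 1012168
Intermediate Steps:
l(g) = 177 + g (l(g) = 3 + (g - 1*(-174)) = 3 + (g + 174) = 3 + (174 + g) = 177 + g)
Y(n, S) = 136 + S*(2 + S)**2 (Y(n, S) = (2 + S)**2*S + 136 = S*(2 + S)**2 + 136 = 136 + S*(2 + S)**2)
((-3865 + (36699 - 60998)) + Y(280, 100)) - l(27) = ((-3865 + (36699 - 60998)) + (136 + 100*(2 + 100)**2)) - (177 + 27) = ((-3865 - 24299) + (136 + 100*102**2)) - 1*204 = (-28164 + (136 + 100*10404)) - 204 = (-28164 + (136 + 1040400)) - 204 = (-28164 + 1040536) - 204 = 1012372 - 204 = 1012168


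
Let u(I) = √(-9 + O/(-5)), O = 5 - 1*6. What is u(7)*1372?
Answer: 2744*I*√55/5 ≈ 4070.0*I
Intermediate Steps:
O = -1 (O = 5 - 6 = -1)
u(I) = 2*I*√55/5 (u(I) = √(-9 - 1/(-5)) = √(-9 - ⅕*(-1)) = √(-9 + ⅕) = √(-44/5) = 2*I*√55/5)
u(7)*1372 = (2*I*√55/5)*1372 = 2744*I*√55/5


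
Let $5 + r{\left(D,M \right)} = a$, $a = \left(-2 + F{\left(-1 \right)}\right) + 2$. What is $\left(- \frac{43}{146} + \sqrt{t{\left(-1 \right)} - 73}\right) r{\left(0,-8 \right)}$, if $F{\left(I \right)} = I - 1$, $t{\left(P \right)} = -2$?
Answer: $\frac{301}{146} - 35 i \sqrt{3} \approx 2.0616 - 60.622 i$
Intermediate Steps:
$F{\left(I \right)} = -1 + I$
$a = -2$ ($a = \left(-2 - 2\right) + 2 = -4 + 2 = -2$)
$r{\left(D,M \right)} = -7$ ($r{\left(D,M \right)} = -5 - 2 = -7$)
$\left(- \frac{43}{146} + \sqrt{t{\left(-1 \right)} - 73}\right) r{\left(0,-8 \right)} = \left(- \frac{43}{146} + \sqrt{-2 - 73}\right) \left(-7\right) = \left(\left(-43\right) \frac{1}{146} + \sqrt{-75}\right) \left(-7\right) = \left(- \frac{43}{146} + 5 i \sqrt{3}\right) \left(-7\right) = \frac{301}{146} - 35 i \sqrt{3}$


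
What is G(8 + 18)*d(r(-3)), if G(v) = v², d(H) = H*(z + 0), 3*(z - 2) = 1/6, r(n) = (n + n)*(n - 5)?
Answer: 200096/3 ≈ 66699.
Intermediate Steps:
r(n) = 2*n*(-5 + n) (r(n) = (2*n)*(-5 + n) = 2*n*(-5 + n))
z = 37/18 (z = 2 + (⅓)/6 = 2 + (⅓)*(⅙) = 2 + 1/18 = 37/18 ≈ 2.0556)
d(H) = 37*H/18 (d(H) = H*(37/18 + 0) = H*(37/18) = 37*H/18)
G(8 + 18)*d(r(-3)) = (8 + 18)²*(37*(2*(-3)*(-5 - 3))/18) = 26²*(37*(2*(-3)*(-8))/18) = 676*((37/18)*48) = 676*(296/3) = 200096/3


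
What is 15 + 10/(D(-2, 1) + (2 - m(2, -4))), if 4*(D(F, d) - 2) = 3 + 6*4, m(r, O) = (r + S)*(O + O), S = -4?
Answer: 275/21 ≈ 13.095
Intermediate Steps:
m(r, O) = 2*O*(-4 + r) (m(r, O) = (r - 4)*(O + O) = (-4 + r)*(2*O) = 2*O*(-4 + r))
D(F, d) = 35/4 (D(F, d) = 2 + (3 + 6*4)/4 = 2 + (3 + 24)/4 = 2 + (¼)*27 = 2 + 27/4 = 35/4)
15 + 10/(D(-2, 1) + (2 - m(2, -4))) = 15 + 10/(35/4 + (2 - 2*(-4)*(-4 + 2))) = 15 + 10/(35/4 + (2 - 2*(-4)*(-2))) = 15 + 10/(35/4 + (2 - 1*16)) = 15 + 10/(35/4 + (2 - 16)) = 15 + 10/(35/4 - 14) = 15 + 10/(-21/4) = 15 - 4/21*10 = 15 - 40/21 = 275/21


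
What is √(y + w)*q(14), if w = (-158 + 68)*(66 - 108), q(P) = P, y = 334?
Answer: 154*√34 ≈ 897.97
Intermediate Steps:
w = 3780 (w = -90*(-42) = 3780)
√(y + w)*q(14) = √(334 + 3780)*14 = √4114*14 = (11*√34)*14 = 154*√34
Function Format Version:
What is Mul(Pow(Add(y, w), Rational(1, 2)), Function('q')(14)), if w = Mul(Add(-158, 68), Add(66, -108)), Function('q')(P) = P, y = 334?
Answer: Mul(154, Pow(34, Rational(1, 2))) ≈ 897.97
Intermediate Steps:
w = 3780 (w = Mul(-90, -42) = 3780)
Mul(Pow(Add(y, w), Rational(1, 2)), Function('q')(14)) = Mul(Pow(Add(334, 3780), Rational(1, 2)), 14) = Mul(Pow(4114, Rational(1, 2)), 14) = Mul(Mul(11, Pow(34, Rational(1, 2))), 14) = Mul(154, Pow(34, Rational(1, 2)))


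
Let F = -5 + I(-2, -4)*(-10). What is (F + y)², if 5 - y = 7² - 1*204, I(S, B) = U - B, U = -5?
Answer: 27225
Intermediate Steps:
I(S, B) = -5 - B
F = 5 (F = -5 + (-5 - 1*(-4))*(-10) = -5 + (-5 + 4)*(-10) = -5 - 1*(-10) = -5 + 10 = 5)
y = 160 (y = 5 - (7² - 1*204) = 5 - (49 - 204) = 5 - 1*(-155) = 5 + 155 = 160)
(F + y)² = (5 + 160)² = 165² = 27225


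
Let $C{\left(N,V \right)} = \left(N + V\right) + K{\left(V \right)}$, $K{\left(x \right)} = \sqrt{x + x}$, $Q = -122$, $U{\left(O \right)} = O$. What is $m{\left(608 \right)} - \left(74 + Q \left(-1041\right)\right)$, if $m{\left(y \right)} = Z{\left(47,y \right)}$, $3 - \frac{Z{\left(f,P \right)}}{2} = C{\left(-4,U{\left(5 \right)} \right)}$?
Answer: $-127072 - 2 \sqrt{10} \approx -1.2708 \cdot 10^{5}$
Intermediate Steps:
$K{\left(x \right)} = \sqrt{2} \sqrt{x}$ ($K{\left(x \right)} = \sqrt{2 x} = \sqrt{2} \sqrt{x}$)
$C{\left(N,V \right)} = N + V + \sqrt{2} \sqrt{V}$ ($C{\left(N,V \right)} = \left(N + V\right) + \sqrt{2} \sqrt{V} = N + V + \sqrt{2} \sqrt{V}$)
$Z{\left(f,P \right)} = 4 - 2 \sqrt{10}$ ($Z{\left(f,P \right)} = 6 - 2 \left(-4 + 5 + \sqrt{2} \sqrt{5}\right) = 6 - 2 \left(-4 + 5 + \sqrt{10}\right) = 6 - 2 \left(1 + \sqrt{10}\right) = 6 - \left(2 + 2 \sqrt{10}\right) = 4 - 2 \sqrt{10}$)
$m{\left(y \right)} = 4 - 2 \sqrt{10}$
$m{\left(608 \right)} - \left(74 + Q \left(-1041\right)\right) = \left(4 - 2 \sqrt{10}\right) - \left(74 - -127002\right) = \left(4 - 2 \sqrt{10}\right) - \left(74 + 127002\right) = \left(4 - 2 \sqrt{10}\right) - 127076 = -127072 - 2 \sqrt{10}$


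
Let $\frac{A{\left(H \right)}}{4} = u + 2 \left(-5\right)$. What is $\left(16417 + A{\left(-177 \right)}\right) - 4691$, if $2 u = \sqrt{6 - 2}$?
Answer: $11690$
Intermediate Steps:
$u = 1$ ($u = \frac{\sqrt{6 - 2}}{2} = \frac{\sqrt{4}}{2} = \frac{1}{2} \cdot 2 = 1$)
$A{\left(H \right)} = -36$ ($A{\left(H \right)} = 4 \left(1 + 2 \left(-5\right)\right) = 4 \left(1 - 10\right) = 4 \left(-9\right) = -36$)
$\left(16417 + A{\left(-177 \right)}\right) - 4691 = \left(16417 - 36\right) - 4691 = 16381 - 4691 = 11690$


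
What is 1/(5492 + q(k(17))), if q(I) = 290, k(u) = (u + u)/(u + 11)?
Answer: 1/5782 ≈ 0.00017295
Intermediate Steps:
k(u) = 2*u/(11 + u) (k(u) = (2*u)/(11 + u) = 2*u/(11 + u))
1/(5492 + q(k(17))) = 1/(5492 + 290) = 1/5782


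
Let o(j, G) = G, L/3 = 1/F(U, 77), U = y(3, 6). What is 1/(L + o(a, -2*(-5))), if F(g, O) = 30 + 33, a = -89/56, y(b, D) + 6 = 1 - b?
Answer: 21/211 ≈ 0.099526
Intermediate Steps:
y(b, D) = -5 - b (y(b, D) = -6 + (1 - b) = -5 - b)
U = -8 (U = -5 - 1*3 = -5 - 3 = -8)
a = -89/56 (a = -89*1/56 = -89/56 ≈ -1.5893)
F(g, O) = 63
L = 1/21 (L = 3/63 = 3*(1/63) = 1/21 ≈ 0.047619)
1/(L + o(a, -2*(-5))) = 1/(1/21 - 2*(-5)) = 1/(1/21 + 10) = 1/(211/21) = 21/211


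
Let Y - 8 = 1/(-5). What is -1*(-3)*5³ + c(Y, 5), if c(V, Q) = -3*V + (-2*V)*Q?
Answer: 1368/5 ≈ 273.60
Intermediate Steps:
Y = 39/5 (Y = 8 + 1/(-5) = 8 - ⅕ = 39/5 ≈ 7.8000)
c(V, Q) = -3*V - 2*Q*V
-1*(-3)*5³ + c(Y, 5) = -1*(-3)*5³ - 1*39/5*(3 + 2*5) = 3*125 - 1*39/5*(3 + 10) = 375 - 1*39/5*13 = 375 - 507/5 = 1368/5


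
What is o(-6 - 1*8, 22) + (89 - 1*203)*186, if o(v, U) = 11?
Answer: -21193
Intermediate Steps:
o(-6 - 1*8, 22) + (89 - 1*203)*186 = 11 + (89 - 1*203)*186 = 11 + (89 - 203)*186 = 11 - 114*186 = 11 - 21204 = -21193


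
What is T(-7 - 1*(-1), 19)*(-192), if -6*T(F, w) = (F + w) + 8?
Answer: 672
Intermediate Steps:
T(F, w) = -4/3 - F/6 - w/6 (T(F, w) = -((F + w) + 8)/6 = -(8 + F + w)/6 = -4/3 - F/6 - w/6)
T(-7 - 1*(-1), 19)*(-192) = (-4/3 - (-7 - 1*(-1))/6 - ⅙*19)*(-192) = (-4/3 - (-7 + 1)/6 - 19/6)*(-192) = (-4/3 - ⅙*(-6) - 19/6)*(-192) = (-4/3 + 1 - 19/6)*(-192) = -7/2*(-192) = 672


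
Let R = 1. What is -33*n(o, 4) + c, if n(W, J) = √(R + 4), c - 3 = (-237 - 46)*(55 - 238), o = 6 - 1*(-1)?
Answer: 51792 - 33*√5 ≈ 51718.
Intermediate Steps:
o = 7 (o = 6 + 1 = 7)
c = 51792 (c = 3 + (-237 - 46)*(55 - 238) = 3 - 283*(-183) = 3 + 51789 = 51792)
n(W, J) = √5 (n(W, J) = √(1 + 4) = √5)
-33*n(o, 4) + c = -33*√5 + 51792 = 51792 - 33*√5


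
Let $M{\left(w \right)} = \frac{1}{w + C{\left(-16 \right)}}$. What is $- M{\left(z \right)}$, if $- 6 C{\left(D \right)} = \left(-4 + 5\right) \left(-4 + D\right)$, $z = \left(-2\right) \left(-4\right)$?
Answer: $- \frac{3}{34} \approx -0.088235$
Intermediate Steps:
$z = 8$
$C{\left(D \right)} = \frac{2}{3} - \frac{D}{6}$ ($C{\left(D \right)} = - \frac{\left(-4 + 5\right) \left(-4 + D\right)}{6} = - \frac{1 \left(-4 + D\right)}{6} = - \frac{-4 + D}{6} = \frac{2}{3} - \frac{D}{6}$)
$M{\left(w \right)} = \frac{1}{\frac{10}{3} + w}$ ($M{\left(w \right)} = \frac{1}{w + \left(\frac{2}{3} - - \frac{8}{3}\right)} = \frac{1}{w + \left(\frac{2}{3} + \frac{8}{3}\right)} = \frac{1}{w + \frac{10}{3}} = \frac{1}{\frac{10}{3} + w}$)
$- M{\left(z \right)} = - \frac{3}{10 + 3 \cdot 8} = - \frac{3}{10 + 24} = - \frac{3}{34}$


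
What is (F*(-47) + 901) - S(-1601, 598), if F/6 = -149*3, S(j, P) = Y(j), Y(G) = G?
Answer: 128556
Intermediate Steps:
S(j, P) = j
F = -2682 (F = 6*(-149*3) = 6*(-447) = -2682)
(F*(-47) + 901) - S(-1601, 598) = (-2682*(-47) + 901) - 1*(-1601) = (126054 + 901) + 1601 = 126955 + 1601 = 128556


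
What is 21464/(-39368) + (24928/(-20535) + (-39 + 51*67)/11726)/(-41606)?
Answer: -363221701670453/666226965994590 ≈ -0.54519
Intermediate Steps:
21464/(-39368) + (24928/(-20535) + (-39 + 51*67)/11726)/(-41606) = 21464*(-1/39368) + (24928*(-1/20535) + (-39 + 3417)*(1/11726))*(-1/41606) = -2683/4921 + (-24928/20535 + 3378*(1/11726))*(-1/41606) = -2683/4921 + (-24928/20535 + 1689/5863)*(-1/41606) = -2683/4921 - 111469249/120396705*(-1/41606) = -2683/4921 + 111469249/5009225308230 = -363221701670453/666226965994590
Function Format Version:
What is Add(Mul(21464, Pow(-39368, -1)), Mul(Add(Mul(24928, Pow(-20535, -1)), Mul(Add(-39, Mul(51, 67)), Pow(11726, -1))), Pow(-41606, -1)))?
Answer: Rational(-363221701670453, 666226965994590) ≈ -0.54519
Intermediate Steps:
Add(Mul(21464, Pow(-39368, -1)), Mul(Add(Mul(24928, Pow(-20535, -1)), Mul(Add(-39, Mul(51, 67)), Pow(11726, -1))), Pow(-41606, -1))) = Add(Mul(21464, Rational(-1, 39368)), Mul(Add(Mul(24928, Rational(-1, 20535)), Mul(Add(-39, 3417), Rational(1, 11726))), Rational(-1, 41606))) = Add(Rational(-2683, 4921), Mul(Add(Rational(-24928, 20535), Mul(3378, Rational(1, 11726))), Rational(-1, 41606))) = Add(Rational(-2683, 4921), Mul(Add(Rational(-24928, 20535), Rational(1689, 5863)), Rational(-1, 41606))) = Add(Rational(-2683, 4921), Mul(Rational(-111469249, 120396705), Rational(-1, 41606))) = Add(Rational(-2683, 4921), Rational(111469249, 5009225308230)) = Rational(-363221701670453, 666226965994590)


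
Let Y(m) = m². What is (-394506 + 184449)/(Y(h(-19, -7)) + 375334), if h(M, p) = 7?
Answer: -210057/375383 ≈ -0.55958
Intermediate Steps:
(-394506 + 184449)/(Y(h(-19, -7)) + 375334) = (-394506 + 184449)/(7² + 375334) = -210057/(49 + 375334) = -210057/375383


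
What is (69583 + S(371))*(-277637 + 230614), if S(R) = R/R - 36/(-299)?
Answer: -978344173996/299 ≈ -3.2721e+9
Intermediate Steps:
S(R) = 335/299 (S(R) = 1 - 36*(-1/299) = 1 + 36/299 = 335/299)
(69583 + S(371))*(-277637 + 230614) = (69583 + 335/299)*(-277637 + 230614) = (20805652/299)*(-47023) = -978344173996/299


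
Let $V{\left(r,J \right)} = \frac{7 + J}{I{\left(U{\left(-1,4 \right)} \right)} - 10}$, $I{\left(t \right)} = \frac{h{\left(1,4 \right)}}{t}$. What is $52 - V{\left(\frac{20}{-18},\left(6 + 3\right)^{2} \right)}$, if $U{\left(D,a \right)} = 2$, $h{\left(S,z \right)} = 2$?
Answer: $\frac{556}{9} \approx 61.778$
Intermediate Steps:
$I{\left(t \right)} = \frac{2}{t}$
$V{\left(r,J \right)} = - \frac{7}{9} - \frac{J}{9}$ ($V{\left(r,J \right)} = \frac{7 + J}{\frac{2}{2} - 10} = \frac{7 + J}{2 \cdot \frac{1}{2} - 10} = \frac{7 + J}{1 - 10} = \frac{7 + J}{-9} = \left(7 + J\right) \left(- \frac{1}{9}\right) = - \frac{7}{9} - \frac{J}{9}$)
$52 - V{\left(\frac{20}{-18},\left(6 + 3\right)^{2} \right)} = 52 - \left(- \frac{7}{9} - \frac{\left(6 + 3\right)^{2}}{9}\right) = 52 - \left(- \frac{7}{9} - \frac{9^{2}}{9}\right) = 52 - \left(- \frac{7}{9} - 9\right) = 52 - - \frac{88}{9} = 52 + \frac{88}{9} = \frac{556}{9}$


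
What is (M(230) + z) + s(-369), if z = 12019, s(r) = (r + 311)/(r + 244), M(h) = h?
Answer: 1531183/125 ≈ 12249.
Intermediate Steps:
s(r) = (311 + r)/(244 + r)
(M(230) + z) + s(-369) = (230 + 12019) + (311 - 369)/(244 - 369) = 12249 - 58/(-125) = 12249 - 1/125*(-58) = 12249 + 58/125 = 1531183/125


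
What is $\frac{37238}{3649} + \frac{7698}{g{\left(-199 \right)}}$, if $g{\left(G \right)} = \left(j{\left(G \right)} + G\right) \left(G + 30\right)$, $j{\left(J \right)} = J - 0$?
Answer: $\frac{1266396179}{122719519} \approx 10.319$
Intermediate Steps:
$j{\left(J \right)} = J$ ($j{\left(J \right)} = J + 0 = J$)
$g{\left(G \right)} = 2 G \left(30 + G\right)$ ($g{\left(G \right)} = \left(G + G\right) \left(G + 30\right) = 2 G \left(30 + G\right)$)
$\frac{37238}{3649} + \frac{7698}{g{\left(-199 \right)}} = \frac{37238}{3649} + \frac{7698}{2 \left(-199\right) \left(30 - 199\right)} = 37238 \cdot \frac{1}{3649} + \frac{7698}{2 \left(-199\right) \left(-169\right)} = \frac{37238}{3649} + \frac{7698}{67262} = \frac{37238}{3649} + 7698 \cdot \frac{1}{67262} = \frac{37238}{3649} + \frac{3849}{33631} = \frac{1266396179}{122719519}$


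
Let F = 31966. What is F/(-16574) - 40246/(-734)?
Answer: 160893540/3041329 ≈ 52.902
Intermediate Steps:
F/(-16574) - 40246/(-734) = 31966/(-16574) - 40246/(-734) = 31966*(-1/16574) - 40246*(-1/734) = -15983/8287 + 20123/367 = 160893540/3041329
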